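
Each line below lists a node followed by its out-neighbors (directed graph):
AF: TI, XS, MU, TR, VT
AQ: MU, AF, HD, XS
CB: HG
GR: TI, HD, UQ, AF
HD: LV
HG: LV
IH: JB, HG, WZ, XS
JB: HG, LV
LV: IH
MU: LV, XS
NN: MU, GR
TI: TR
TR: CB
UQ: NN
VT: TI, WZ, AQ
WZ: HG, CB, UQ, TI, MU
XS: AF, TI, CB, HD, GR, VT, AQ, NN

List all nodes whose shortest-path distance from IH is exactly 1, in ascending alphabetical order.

HG, JB, WZ, XS

Level 0: IH
Level 1: HG, JB, WZ, XS
Level 2: AF, AQ, CB, GR, HD, LV, MU, NN, TI, UQ, VT
Level 3: TR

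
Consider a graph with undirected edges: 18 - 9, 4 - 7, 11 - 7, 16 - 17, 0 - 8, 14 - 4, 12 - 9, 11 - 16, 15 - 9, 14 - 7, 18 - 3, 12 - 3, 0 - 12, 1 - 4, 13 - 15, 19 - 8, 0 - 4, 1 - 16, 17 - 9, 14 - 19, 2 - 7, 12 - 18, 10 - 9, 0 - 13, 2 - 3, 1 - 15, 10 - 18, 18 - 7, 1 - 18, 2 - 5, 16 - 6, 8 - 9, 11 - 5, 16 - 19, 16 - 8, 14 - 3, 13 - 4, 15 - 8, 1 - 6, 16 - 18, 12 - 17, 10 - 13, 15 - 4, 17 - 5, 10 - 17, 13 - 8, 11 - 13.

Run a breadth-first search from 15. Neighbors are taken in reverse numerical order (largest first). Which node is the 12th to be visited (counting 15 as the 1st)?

Visit 15; enqueue 13, 9, 8, 4, 1 → queue [13, 9, 8, 4, 1]
Visit 13; enqueue 11, 10, 0 → queue [9, 8, 4, 1, 11, 10, 0]
Visit 9; enqueue 18, 17, 12 → queue [8, 4, 1, 11, 10, 0, 18, 17, 12]
Visit 8; enqueue 19, 16 → queue [4, 1, 11, 10, 0, 18, 17, 12, 19, 16]
Visit 4; enqueue 14, 7 → queue [1, 11, 10, 0, 18, 17, 12, 19, 16, 14, 7]
Visit 1; enqueue 6 → queue [11, 10, 0, 18, 17, 12, 19, 16, 14, 7, 6]
Visit 11; enqueue 5 → queue [10, 0, 18, 17, 12, 19, 16, 14, 7, 6, 5]
Visit 10 → queue [0, 18, 17, 12, 19, 16, 14, 7, 6, 5]
Visit 0 → queue [18, 17, 12, 19, 16, 14, 7, 6, 5]
Visit 18; enqueue 3 → queue [17, 12, 19, 16, 14, 7, 6, 5, 3]
Visit 17 → queue [12, 19, 16, 14, 7, 6, 5, 3]
Visit 12 → queue [19, 16, 14, 7, 6, 5, 3]
Visit 19 → queue [16, 14, 7, 6, 5, 3]
Visit 16 → queue [14, 7, 6, 5, 3]
Visit 14 → queue [7, 6, 5, 3]
Visit 7; enqueue 2 → queue [6, 5, 3, 2]
Visit 6 → queue [5, 3, 2]
Visit 5 → queue [3, 2]
Visit 3 → queue [2]
Visit 2 → queue []

Visit order: 15, 13, 9, 8, 4, 1, 11, 10, 0, 18, 17, 12, 19, 16, 14, 7, 6, 5, 3, 2

12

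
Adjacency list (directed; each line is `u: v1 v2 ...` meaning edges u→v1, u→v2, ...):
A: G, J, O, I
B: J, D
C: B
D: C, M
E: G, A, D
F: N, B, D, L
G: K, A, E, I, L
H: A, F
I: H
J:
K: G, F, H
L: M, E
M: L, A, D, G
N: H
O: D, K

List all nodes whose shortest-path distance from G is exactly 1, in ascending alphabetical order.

A, E, I, K, L

Level 0: G
Level 1: A, E, I, K, L
Level 2: D, F, H, J, M, O
Level 3: B, C, N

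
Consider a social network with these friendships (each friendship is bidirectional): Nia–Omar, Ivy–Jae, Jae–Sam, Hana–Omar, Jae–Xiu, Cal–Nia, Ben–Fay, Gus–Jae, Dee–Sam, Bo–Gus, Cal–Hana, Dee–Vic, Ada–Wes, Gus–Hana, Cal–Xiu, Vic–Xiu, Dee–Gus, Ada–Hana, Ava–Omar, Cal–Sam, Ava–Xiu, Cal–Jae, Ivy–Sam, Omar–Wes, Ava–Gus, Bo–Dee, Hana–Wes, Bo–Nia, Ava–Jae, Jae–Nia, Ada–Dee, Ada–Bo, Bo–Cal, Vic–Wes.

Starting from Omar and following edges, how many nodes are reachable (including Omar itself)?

BFS from Omar visits: Omar, Wes, Nia, Hana, Ava, Vic, Ada, Jae, Cal, Bo, Gus, Xiu, Dee, Sam, Ivy
Reachable nodes: 15 of 17 total.

15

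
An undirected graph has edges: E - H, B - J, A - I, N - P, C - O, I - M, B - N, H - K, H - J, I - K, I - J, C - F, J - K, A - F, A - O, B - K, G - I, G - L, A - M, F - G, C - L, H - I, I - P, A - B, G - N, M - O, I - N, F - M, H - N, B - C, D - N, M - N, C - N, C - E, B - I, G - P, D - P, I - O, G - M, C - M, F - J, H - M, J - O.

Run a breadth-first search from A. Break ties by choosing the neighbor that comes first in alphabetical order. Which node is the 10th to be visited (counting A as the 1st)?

Visit A; enqueue B, F, I, M, O → queue [B, F, I, M, O]
Visit B; enqueue C, J, K, N → queue [F, I, M, O, C, J, K, N]
Visit F; enqueue G → queue [I, M, O, C, J, K, N, G]
Visit I; enqueue H, P → queue [M, O, C, J, K, N, G, H, P]
Visit M → queue [O, C, J, K, N, G, H, P]
Visit O → queue [C, J, K, N, G, H, P]
Visit C; enqueue E, L → queue [J, K, N, G, H, P, E, L]
Visit J → queue [K, N, G, H, P, E, L]
Visit K → queue [N, G, H, P, E, L]
Visit N; enqueue D → queue [G, H, P, E, L, D]
Visit G → queue [H, P, E, L, D]
Visit H → queue [P, E, L, D]
Visit P → queue [E, L, D]
Visit E → queue [L, D]
Visit L → queue [D]
Visit D → queue []

Visit order: A, B, F, I, M, O, C, J, K, N, G, H, P, E, L, D

N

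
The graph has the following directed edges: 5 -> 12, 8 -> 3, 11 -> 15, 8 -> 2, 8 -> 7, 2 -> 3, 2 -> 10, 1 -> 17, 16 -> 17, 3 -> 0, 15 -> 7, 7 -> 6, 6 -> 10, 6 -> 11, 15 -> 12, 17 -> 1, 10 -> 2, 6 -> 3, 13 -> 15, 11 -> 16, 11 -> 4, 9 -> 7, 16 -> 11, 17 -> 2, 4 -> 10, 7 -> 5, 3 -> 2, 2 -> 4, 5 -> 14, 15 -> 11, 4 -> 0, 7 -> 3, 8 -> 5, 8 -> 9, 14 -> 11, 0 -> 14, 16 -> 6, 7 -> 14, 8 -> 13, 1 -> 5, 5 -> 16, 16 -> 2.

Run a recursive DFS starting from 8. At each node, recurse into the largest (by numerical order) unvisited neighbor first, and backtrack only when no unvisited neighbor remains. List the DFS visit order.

8 → 13 → 15 → 12 → 11 → 16 → 17 → 2 → 10 → 4 → 0 → 14 → 3 → 1 → 5 → 6 → 7 → 9

Visit 8
8 → 13
13 → 15
15 → 12
15 → 11
11 → 16
16 → 17
17 → 2
2 → 10
2 → 4
4 → 0
0 → 14
2 → 3
17 → 1
1 → 5
16 → 6
15 → 7
8 → 9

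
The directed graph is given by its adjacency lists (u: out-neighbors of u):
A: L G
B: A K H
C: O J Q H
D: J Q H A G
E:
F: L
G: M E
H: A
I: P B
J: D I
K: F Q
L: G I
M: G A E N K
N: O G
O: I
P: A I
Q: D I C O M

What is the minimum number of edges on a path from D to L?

Level 0: D
Level 1: A, G, H, J, Q
Level 2: C, E, I, L, M, O
Level 3: B, K, N, P
Level 4: F
L first appears at level 2.

2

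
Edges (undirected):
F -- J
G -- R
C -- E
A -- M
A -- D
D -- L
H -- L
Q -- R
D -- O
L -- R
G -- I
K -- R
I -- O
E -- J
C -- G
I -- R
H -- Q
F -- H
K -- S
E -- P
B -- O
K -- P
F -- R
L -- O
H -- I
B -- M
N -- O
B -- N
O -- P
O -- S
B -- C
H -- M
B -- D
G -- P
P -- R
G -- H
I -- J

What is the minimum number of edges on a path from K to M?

Level 0: K
Level 1: P, R, S
Level 2: E, F, G, I, L, O, Q
Level 3: B, C, D, H, J, N
Level 4: A, M
M first appears at level 4.

4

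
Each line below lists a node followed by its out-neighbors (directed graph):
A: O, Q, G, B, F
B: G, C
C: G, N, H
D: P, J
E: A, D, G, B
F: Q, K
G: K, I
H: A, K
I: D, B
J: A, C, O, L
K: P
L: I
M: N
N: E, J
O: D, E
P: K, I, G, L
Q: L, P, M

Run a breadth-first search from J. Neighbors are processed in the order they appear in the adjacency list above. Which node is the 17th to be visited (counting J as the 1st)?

K

Visit J; enqueue A, C, O, L → queue [A, C, O, L]
Visit A; enqueue Q, G, B, F → queue [C, O, L, Q, G, B, F]
Visit C; enqueue N, H → queue [O, L, Q, G, B, F, N, H]
Visit O; enqueue D, E → queue [L, Q, G, B, F, N, H, D, E]
Visit L; enqueue I → queue [Q, G, B, F, N, H, D, E, I]
Visit Q; enqueue P, M → queue [G, B, F, N, H, D, E, I, P, M]
Visit G; enqueue K → queue [B, F, N, H, D, E, I, P, M, K]
Visit B → queue [F, N, H, D, E, I, P, M, K]
Visit F → queue [N, H, D, E, I, P, M, K]
Visit N → queue [H, D, E, I, P, M, K]
Visit H → queue [D, E, I, P, M, K]
Visit D → queue [E, I, P, M, K]
Visit E → queue [I, P, M, K]
Visit I → queue [P, M, K]
Visit P → queue [M, K]
Visit M → queue [K]
Visit K → queue []

Visit order: J, A, C, O, L, Q, G, B, F, N, H, D, E, I, P, M, K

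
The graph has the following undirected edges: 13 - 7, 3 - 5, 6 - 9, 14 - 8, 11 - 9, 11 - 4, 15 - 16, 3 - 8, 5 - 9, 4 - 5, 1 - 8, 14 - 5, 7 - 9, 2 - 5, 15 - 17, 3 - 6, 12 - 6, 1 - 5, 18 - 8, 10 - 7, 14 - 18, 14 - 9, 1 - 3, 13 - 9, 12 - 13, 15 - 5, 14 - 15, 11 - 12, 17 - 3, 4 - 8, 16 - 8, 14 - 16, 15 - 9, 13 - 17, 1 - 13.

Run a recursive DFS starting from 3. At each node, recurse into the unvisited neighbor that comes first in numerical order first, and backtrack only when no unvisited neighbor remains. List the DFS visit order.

3, 1, 5, 2, 4, 8, 14, 9, 6, 12, 11, 13, 7, 10, 17, 15, 16, 18

Visit 3
3 → 1
1 → 5
5 → 2
5 → 4
4 → 8
8 → 14
14 → 9
9 → 6
6 → 12
12 → 11
12 → 13
13 → 7
7 → 10
13 → 17
17 → 15
15 → 16
14 → 18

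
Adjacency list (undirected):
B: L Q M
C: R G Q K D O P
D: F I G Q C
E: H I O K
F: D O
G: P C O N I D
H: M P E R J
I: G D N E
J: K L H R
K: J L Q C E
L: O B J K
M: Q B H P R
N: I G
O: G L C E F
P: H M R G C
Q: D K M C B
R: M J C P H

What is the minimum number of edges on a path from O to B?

Level 0: O
Level 1: C, E, F, G, L
Level 2: B, D, H, I, J, K, N, P, Q, R
Level 3: M
B first appears at level 2.

2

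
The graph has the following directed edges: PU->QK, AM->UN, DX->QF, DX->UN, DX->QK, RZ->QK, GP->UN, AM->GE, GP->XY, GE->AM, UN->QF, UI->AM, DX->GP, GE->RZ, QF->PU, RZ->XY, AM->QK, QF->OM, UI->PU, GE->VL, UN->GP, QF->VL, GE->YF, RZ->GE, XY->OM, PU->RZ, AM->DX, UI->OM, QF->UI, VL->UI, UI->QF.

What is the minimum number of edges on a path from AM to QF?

2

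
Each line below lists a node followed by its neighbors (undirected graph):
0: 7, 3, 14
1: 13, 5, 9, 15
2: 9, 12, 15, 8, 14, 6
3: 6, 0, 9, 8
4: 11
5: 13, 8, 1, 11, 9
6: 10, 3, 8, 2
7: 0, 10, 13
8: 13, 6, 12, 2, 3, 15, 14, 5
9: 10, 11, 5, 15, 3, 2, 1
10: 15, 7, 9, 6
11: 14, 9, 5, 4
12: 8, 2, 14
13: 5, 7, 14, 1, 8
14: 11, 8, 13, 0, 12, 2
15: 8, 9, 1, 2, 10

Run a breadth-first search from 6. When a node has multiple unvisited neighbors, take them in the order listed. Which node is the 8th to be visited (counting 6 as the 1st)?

9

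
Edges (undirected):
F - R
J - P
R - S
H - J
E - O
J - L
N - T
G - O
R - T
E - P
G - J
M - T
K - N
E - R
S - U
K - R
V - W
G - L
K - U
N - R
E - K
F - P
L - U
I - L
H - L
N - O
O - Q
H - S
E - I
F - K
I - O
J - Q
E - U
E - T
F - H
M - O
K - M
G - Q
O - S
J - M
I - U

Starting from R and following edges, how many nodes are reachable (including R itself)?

BFS from R visits: R, T, S, N, K, F, E, M, U, O, H, P, I, J, L, Q, G
Reachable nodes: 17 of 19 total.

17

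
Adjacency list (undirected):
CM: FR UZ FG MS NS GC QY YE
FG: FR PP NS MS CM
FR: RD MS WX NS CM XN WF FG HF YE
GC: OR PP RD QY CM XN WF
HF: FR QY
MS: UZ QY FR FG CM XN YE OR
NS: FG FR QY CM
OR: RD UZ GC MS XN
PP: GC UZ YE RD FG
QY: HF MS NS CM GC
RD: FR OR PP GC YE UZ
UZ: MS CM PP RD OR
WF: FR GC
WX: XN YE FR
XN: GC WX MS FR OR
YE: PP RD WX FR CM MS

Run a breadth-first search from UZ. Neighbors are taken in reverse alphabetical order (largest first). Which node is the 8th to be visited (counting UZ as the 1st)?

GC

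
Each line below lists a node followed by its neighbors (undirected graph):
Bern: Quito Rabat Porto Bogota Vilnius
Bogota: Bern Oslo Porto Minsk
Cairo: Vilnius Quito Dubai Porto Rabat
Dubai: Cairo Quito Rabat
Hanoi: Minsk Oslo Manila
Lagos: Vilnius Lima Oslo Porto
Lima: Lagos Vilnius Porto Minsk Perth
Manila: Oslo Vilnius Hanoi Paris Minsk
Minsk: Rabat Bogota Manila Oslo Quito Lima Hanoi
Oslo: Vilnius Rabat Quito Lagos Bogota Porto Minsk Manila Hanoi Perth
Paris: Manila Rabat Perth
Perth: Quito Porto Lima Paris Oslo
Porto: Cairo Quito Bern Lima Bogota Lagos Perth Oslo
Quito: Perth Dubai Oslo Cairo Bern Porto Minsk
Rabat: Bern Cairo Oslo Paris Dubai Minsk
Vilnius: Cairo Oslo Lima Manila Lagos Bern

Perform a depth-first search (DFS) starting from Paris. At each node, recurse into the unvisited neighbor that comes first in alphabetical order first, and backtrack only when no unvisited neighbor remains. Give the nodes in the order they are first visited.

Paris → Manila → Hanoi → Minsk → Bogota → Bern → Porto → Cairo → Dubai → Quito → Oslo → Lagos → Lima → Perth → Vilnius → Rabat

Visit Paris
Paris → Manila
Manila → Hanoi
Hanoi → Minsk
Minsk → Bogota
Bogota → Bern
Bern → Porto
Porto → Cairo
Cairo → Dubai
Dubai → Quito
Quito → Oslo
Oslo → Lagos
Lagos → Lima
Lima → Perth
Lima → Vilnius
Oslo → Rabat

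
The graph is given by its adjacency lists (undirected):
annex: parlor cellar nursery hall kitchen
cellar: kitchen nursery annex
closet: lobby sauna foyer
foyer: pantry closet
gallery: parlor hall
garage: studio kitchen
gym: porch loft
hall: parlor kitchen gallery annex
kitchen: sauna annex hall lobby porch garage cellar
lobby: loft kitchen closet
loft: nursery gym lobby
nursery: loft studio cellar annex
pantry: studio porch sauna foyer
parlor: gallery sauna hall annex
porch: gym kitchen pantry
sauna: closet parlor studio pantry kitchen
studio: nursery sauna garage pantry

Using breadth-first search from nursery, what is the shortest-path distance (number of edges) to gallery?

Level 0: nursery
Level 1: annex, cellar, loft, studio
Level 2: garage, gym, hall, kitchen, lobby, pantry, parlor, sauna
Level 3: closet, foyer, gallery, porch
gallery first appears at level 3.

3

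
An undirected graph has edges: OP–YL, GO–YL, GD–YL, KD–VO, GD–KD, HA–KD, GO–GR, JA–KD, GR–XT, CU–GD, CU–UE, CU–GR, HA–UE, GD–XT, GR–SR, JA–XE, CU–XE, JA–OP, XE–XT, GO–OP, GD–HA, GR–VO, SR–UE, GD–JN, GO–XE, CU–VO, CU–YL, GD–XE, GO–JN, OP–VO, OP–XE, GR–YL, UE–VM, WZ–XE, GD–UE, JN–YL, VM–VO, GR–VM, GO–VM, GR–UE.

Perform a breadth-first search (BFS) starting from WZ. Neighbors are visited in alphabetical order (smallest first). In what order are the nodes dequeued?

WZ, XE, CU, GD, GO, JA, OP, XT, GR, UE, VO, YL, HA, JN, KD, VM, SR

Visit WZ; enqueue XE → queue [XE]
Visit XE; enqueue CU, GD, GO, JA, OP, XT → queue [CU, GD, GO, JA, OP, XT]
Visit CU; enqueue GR, UE, VO, YL → queue [GD, GO, JA, OP, XT, GR, UE, VO, YL]
Visit GD; enqueue HA, JN, KD → queue [GO, JA, OP, XT, GR, UE, VO, YL, HA, JN, KD]
Visit GO; enqueue VM → queue [JA, OP, XT, GR, UE, VO, YL, HA, JN, KD, VM]
Visit JA → queue [OP, XT, GR, UE, VO, YL, HA, JN, KD, VM]
Visit OP → queue [XT, GR, UE, VO, YL, HA, JN, KD, VM]
Visit XT → queue [GR, UE, VO, YL, HA, JN, KD, VM]
Visit GR; enqueue SR → queue [UE, VO, YL, HA, JN, KD, VM, SR]
Visit UE → queue [VO, YL, HA, JN, KD, VM, SR]
Visit VO → queue [YL, HA, JN, KD, VM, SR]
Visit YL → queue [HA, JN, KD, VM, SR]
Visit HA → queue [JN, KD, VM, SR]
Visit JN → queue [KD, VM, SR]
Visit KD → queue [VM, SR]
Visit VM → queue [SR]
Visit SR → queue []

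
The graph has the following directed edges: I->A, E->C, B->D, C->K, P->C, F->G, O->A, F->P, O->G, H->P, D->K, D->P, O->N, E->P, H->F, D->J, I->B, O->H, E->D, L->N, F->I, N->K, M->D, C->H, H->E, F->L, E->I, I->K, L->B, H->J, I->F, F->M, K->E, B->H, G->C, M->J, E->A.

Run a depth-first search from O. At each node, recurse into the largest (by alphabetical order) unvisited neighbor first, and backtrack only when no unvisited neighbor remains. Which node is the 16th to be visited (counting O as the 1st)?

G

Visit O
O → N
N → K
K → E
E → P
P → C
C → H
H → J
H → F
F → M
M → D
F → L
L → B
F → I
I → A
F → G

Visit order: O, N, K, E, P, C, H, J, F, M, D, L, B, I, A, G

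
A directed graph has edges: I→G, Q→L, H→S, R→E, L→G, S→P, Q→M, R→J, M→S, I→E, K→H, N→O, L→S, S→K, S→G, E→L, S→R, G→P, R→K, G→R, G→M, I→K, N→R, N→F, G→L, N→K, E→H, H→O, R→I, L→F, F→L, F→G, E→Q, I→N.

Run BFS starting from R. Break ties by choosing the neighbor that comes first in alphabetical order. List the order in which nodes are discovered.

Visit R; enqueue E, I, J, K → queue [E, I, J, K]
Visit E; enqueue H, L, Q → queue [I, J, K, H, L, Q]
Visit I; enqueue G, N → queue [J, K, H, L, Q, G, N]
Visit J → queue [K, H, L, Q, G, N]
Visit K → queue [H, L, Q, G, N]
Visit H; enqueue O, S → queue [L, Q, G, N, O, S]
Visit L; enqueue F → queue [Q, G, N, O, S, F]
Visit Q; enqueue M → queue [G, N, O, S, F, M]
Visit G; enqueue P → queue [N, O, S, F, M, P]
Visit N → queue [O, S, F, M, P]
Visit O → queue [S, F, M, P]
Visit S → queue [F, M, P]
Visit F → queue [M, P]
Visit M → queue [P]
Visit P → queue []

R -> E -> I -> J -> K -> H -> L -> Q -> G -> N -> O -> S -> F -> M -> P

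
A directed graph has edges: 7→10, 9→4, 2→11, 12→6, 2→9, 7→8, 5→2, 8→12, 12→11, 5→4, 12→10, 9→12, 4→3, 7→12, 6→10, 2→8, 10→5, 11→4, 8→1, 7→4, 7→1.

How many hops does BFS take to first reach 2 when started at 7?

3

Level 0: 7
Level 1: 1, 4, 8, 10, 12
Level 2: 3, 5, 6, 11
Level 3: 2
Level 4: 9
2 first appears at level 3.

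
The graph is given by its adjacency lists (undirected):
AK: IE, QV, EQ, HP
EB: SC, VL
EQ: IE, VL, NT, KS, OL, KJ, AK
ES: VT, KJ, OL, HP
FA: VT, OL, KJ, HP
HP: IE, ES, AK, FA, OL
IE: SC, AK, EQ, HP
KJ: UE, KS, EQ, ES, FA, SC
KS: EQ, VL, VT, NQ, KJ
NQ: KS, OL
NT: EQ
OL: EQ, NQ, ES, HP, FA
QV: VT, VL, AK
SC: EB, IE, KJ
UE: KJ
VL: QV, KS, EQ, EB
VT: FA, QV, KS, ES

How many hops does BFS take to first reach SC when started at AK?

2

Level 0: AK
Level 1: EQ, HP, IE, QV
Level 2: ES, FA, KJ, KS, NT, OL, SC, VL, VT
Level 3: EB, NQ, UE
SC first appears at level 2.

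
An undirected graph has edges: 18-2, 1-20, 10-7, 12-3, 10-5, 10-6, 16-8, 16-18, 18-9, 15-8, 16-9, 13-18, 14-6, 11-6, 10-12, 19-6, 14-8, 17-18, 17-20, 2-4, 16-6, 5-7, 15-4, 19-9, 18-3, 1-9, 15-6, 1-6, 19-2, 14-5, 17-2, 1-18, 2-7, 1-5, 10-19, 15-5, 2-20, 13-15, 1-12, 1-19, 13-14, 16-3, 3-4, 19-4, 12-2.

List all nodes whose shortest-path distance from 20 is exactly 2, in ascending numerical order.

Level 0: 20
Level 1: 1, 2, 17
Level 2: 4, 5, 6, 7, 9, 12, 18, 19
Level 3: 3, 10, 11, 13, 14, 15, 16
Level 4: 8

4, 5, 6, 7, 9, 12, 18, 19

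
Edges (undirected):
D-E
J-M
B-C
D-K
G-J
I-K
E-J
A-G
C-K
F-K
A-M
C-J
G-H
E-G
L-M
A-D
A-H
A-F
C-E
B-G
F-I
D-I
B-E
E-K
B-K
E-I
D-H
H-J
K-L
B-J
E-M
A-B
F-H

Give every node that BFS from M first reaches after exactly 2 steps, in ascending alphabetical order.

Level 0: M
Level 1: A, E, J, L
Level 2: B, C, D, F, G, H, I, K

B, C, D, F, G, H, I, K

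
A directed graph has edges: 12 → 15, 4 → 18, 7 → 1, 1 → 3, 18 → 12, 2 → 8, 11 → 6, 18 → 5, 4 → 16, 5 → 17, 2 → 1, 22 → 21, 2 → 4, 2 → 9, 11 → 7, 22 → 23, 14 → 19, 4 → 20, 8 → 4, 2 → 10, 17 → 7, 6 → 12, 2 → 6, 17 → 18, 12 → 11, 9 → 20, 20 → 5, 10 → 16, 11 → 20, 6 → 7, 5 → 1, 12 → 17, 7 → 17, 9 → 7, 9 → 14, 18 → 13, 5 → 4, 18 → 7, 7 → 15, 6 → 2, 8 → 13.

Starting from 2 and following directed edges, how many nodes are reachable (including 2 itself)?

BFS from 2 visits: 2, 10, 9, 8, 6, 4, 1, 16, 20, 14, 7, 13, 12, 18, 3, 5, 19, 17, 15, 11
Reachable nodes: 20 of 23 total.

20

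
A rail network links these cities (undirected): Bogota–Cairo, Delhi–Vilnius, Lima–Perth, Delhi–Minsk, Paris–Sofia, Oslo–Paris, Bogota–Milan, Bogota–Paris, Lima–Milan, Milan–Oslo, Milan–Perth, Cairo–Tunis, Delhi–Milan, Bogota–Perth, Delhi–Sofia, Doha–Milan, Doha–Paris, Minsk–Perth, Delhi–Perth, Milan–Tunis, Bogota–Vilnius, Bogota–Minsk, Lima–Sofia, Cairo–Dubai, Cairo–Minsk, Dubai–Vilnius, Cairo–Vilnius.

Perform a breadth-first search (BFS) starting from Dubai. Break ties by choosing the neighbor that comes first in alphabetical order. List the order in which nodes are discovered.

Dubai → Cairo → Vilnius → Bogota → Minsk → Tunis → Delhi → Milan → Paris → Perth → Sofia → Doha → Lima → Oslo

Visit Dubai; enqueue Cairo, Vilnius → queue [Cairo, Vilnius]
Visit Cairo; enqueue Bogota, Minsk, Tunis → queue [Vilnius, Bogota, Minsk, Tunis]
Visit Vilnius; enqueue Delhi → queue [Bogota, Minsk, Tunis, Delhi]
Visit Bogota; enqueue Milan, Paris, Perth → queue [Minsk, Tunis, Delhi, Milan, Paris, Perth]
Visit Minsk → queue [Tunis, Delhi, Milan, Paris, Perth]
Visit Tunis → queue [Delhi, Milan, Paris, Perth]
Visit Delhi; enqueue Sofia → queue [Milan, Paris, Perth, Sofia]
Visit Milan; enqueue Doha, Lima, Oslo → queue [Paris, Perth, Sofia, Doha, Lima, Oslo]
Visit Paris → queue [Perth, Sofia, Doha, Lima, Oslo]
Visit Perth → queue [Sofia, Doha, Lima, Oslo]
Visit Sofia → queue [Doha, Lima, Oslo]
Visit Doha → queue [Lima, Oslo]
Visit Lima → queue [Oslo]
Visit Oslo → queue []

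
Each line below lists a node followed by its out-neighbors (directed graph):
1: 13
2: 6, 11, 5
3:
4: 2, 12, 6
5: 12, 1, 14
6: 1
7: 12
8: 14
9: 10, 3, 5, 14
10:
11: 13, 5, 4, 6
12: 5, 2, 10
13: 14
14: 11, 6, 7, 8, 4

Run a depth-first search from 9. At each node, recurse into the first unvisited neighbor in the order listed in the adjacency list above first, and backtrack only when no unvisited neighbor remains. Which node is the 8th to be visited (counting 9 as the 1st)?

Visit 9
9 → 10
9 → 3
9 → 5
5 → 12
12 → 2
2 → 6
6 → 1
1 → 13
13 → 14
14 → 11
11 → 4
14 → 7
14 → 8

Visit order: 9, 10, 3, 5, 12, 2, 6, 1, 13, 14, 11, 4, 7, 8

1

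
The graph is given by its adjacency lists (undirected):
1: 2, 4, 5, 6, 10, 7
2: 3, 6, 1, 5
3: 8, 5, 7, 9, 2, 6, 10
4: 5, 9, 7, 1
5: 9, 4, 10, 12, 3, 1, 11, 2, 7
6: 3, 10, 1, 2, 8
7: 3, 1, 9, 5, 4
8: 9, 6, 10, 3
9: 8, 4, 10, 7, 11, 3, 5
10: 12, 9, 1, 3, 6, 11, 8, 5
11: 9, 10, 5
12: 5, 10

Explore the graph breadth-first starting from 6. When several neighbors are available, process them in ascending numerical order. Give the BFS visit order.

Visit 6; enqueue 1, 2, 3, 8, 10 → queue [1, 2, 3, 8, 10]
Visit 1; enqueue 4, 5, 7 → queue [2, 3, 8, 10, 4, 5, 7]
Visit 2 → queue [3, 8, 10, 4, 5, 7]
Visit 3; enqueue 9 → queue [8, 10, 4, 5, 7, 9]
Visit 8 → queue [10, 4, 5, 7, 9]
Visit 10; enqueue 11, 12 → queue [4, 5, 7, 9, 11, 12]
Visit 4 → queue [5, 7, 9, 11, 12]
Visit 5 → queue [7, 9, 11, 12]
Visit 7 → queue [9, 11, 12]
Visit 9 → queue [11, 12]
Visit 11 → queue [12]
Visit 12 → queue []

6, 1, 2, 3, 8, 10, 4, 5, 7, 9, 11, 12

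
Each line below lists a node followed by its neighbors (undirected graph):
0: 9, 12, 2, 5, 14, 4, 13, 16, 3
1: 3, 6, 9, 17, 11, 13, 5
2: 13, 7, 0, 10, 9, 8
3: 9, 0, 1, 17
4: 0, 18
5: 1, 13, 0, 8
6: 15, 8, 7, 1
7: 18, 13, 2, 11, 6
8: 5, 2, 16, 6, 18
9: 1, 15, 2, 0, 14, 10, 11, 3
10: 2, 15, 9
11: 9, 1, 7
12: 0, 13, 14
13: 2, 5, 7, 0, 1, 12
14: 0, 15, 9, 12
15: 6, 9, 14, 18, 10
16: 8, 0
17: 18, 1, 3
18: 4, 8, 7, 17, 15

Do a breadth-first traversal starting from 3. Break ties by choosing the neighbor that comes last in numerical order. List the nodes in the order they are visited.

3, 17, 9, 1, 0, 18, 15, 14, 11, 10, 2, 13, 6, 5, 16, 12, 4, 8, 7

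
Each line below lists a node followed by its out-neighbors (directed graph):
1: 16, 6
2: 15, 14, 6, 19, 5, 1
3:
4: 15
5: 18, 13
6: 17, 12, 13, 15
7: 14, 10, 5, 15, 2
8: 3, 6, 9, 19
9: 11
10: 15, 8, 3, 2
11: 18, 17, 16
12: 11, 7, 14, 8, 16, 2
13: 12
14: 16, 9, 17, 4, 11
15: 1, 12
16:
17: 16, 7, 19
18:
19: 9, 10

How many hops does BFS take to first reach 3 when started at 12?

Level 0: 12
Level 1: 2, 7, 8, 11, 14, 16
Level 2: 1, 3, 4, 5, 6, 9, 10, 15, 17, 18, 19
Level 3: 13
3 first appears at level 2.

2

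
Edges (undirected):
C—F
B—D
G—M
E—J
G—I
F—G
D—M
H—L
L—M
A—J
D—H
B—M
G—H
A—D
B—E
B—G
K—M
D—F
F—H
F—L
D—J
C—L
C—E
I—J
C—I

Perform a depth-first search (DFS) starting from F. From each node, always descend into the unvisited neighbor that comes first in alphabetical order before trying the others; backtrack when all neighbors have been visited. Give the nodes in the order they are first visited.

Visit F
F → C
C → E
E → B
B → D
D → A
A → J
J → I
I → G
G → H
H → L
L → M
M → K

F → C → E → B → D → A → J → I → G → H → L → M → K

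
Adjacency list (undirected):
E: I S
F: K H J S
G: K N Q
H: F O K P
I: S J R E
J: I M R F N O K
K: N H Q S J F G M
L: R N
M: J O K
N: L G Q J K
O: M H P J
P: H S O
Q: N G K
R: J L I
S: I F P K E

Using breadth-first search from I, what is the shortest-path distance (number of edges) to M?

2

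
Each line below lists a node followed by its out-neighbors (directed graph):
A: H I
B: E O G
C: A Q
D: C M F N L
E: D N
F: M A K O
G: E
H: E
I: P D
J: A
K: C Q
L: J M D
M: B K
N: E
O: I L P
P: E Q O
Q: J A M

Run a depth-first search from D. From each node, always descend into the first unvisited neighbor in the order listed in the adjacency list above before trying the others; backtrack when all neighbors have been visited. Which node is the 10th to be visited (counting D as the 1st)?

Visit D
D → C
C → A
A → H
H → E
E → N
A → I
I → P
P → Q
Q → J
Q → M
M → B
B → O
O → L
B → G
M → K
D → F

Visit order: D, C, A, H, E, N, I, P, Q, J, M, B, O, L, G, K, F

J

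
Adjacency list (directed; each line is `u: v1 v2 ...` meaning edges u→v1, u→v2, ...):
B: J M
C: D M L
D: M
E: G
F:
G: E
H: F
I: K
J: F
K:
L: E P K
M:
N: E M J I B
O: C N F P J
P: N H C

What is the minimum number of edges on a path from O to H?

2

Level 0: O
Level 1: C, F, J, N, P
Level 2: B, D, E, H, I, L, M
Level 3: G, K
H first appears at level 2.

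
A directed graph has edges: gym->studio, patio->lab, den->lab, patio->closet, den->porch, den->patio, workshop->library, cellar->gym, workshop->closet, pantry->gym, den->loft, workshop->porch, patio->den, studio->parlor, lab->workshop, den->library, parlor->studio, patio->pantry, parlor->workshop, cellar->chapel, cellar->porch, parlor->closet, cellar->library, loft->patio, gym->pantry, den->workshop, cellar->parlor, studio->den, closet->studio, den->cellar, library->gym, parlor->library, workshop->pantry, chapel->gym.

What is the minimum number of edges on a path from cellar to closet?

Level 0: cellar
Level 1: chapel, gym, library, parlor, porch
Level 2: closet, pantry, studio, workshop
Level 3: den
Level 4: lab, loft, patio
closet first appears at level 2.

2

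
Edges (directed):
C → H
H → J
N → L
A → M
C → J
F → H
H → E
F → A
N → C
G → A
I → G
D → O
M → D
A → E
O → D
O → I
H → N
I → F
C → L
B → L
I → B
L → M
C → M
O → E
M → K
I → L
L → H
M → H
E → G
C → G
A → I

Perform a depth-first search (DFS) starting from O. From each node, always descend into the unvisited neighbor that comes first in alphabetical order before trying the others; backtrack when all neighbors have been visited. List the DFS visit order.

O D E G A I B L H J N C M K F

Visit O
O → D
O → E
E → G
G → A
A → I
I → B
B → L
L → H
H → J
H → N
N → C
C → M
M → K
I → F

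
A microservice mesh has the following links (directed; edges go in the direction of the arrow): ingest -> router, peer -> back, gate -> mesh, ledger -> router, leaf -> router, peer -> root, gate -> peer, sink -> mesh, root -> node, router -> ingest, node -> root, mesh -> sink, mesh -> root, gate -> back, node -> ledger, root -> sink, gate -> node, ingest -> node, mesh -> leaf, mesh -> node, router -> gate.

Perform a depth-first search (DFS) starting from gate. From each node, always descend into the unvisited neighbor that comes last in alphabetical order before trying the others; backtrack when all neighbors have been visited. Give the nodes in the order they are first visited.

Visit gate
gate → peer
peer → root
root → sink
sink → mesh
mesh → node
node → ledger
ledger → router
router → ingest
mesh → leaf
peer → back

gate, peer, root, sink, mesh, node, ledger, router, ingest, leaf, back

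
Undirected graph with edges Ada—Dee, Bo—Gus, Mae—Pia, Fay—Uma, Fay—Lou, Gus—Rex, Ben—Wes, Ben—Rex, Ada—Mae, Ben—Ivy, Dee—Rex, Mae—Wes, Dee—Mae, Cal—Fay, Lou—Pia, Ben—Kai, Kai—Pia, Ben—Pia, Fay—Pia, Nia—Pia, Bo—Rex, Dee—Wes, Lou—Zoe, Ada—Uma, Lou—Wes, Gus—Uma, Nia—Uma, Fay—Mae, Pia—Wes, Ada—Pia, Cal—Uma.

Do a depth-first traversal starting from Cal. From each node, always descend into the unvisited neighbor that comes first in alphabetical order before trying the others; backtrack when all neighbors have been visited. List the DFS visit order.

Cal, Fay, Lou, Pia, Ada, Dee, Mae, Wes, Ben, Ivy, Kai, Rex, Bo, Gus, Uma, Nia, Zoe

Visit Cal
Cal → Fay
Fay → Lou
Lou → Pia
Pia → Ada
Ada → Dee
Dee → Mae
Mae → Wes
Wes → Ben
Ben → Ivy
Ben → Kai
Ben → Rex
Rex → Bo
Bo → Gus
Gus → Uma
Uma → Nia
Lou → Zoe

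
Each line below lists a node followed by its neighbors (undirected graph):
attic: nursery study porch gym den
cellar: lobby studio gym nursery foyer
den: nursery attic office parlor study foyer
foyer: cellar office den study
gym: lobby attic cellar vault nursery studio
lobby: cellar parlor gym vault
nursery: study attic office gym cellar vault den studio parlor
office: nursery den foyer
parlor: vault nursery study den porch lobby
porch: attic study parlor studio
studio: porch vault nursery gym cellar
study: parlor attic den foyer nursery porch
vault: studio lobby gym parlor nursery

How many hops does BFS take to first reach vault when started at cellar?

Level 0: cellar
Level 1: foyer, gym, lobby, nursery, studio
Level 2: attic, den, office, parlor, porch, study, vault
vault first appears at level 2.

2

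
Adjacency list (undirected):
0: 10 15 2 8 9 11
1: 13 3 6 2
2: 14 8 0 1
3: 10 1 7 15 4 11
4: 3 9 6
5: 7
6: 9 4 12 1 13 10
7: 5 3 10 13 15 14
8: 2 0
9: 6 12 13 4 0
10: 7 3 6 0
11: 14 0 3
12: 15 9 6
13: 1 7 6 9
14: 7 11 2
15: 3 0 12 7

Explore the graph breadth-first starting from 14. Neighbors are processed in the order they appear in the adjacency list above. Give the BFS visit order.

14, 7, 11, 2, 5, 3, 10, 13, 15, 0, 8, 1, 4, 6, 9, 12

Visit 14; enqueue 7, 11, 2 → queue [7, 11, 2]
Visit 7; enqueue 5, 3, 10, 13, 15 → queue [11, 2, 5, 3, 10, 13, 15]
Visit 11; enqueue 0 → queue [2, 5, 3, 10, 13, 15, 0]
Visit 2; enqueue 8, 1 → queue [5, 3, 10, 13, 15, 0, 8, 1]
Visit 5 → queue [3, 10, 13, 15, 0, 8, 1]
Visit 3; enqueue 4 → queue [10, 13, 15, 0, 8, 1, 4]
Visit 10; enqueue 6 → queue [13, 15, 0, 8, 1, 4, 6]
Visit 13; enqueue 9 → queue [15, 0, 8, 1, 4, 6, 9]
Visit 15; enqueue 12 → queue [0, 8, 1, 4, 6, 9, 12]
Visit 0 → queue [8, 1, 4, 6, 9, 12]
Visit 8 → queue [1, 4, 6, 9, 12]
Visit 1 → queue [4, 6, 9, 12]
Visit 4 → queue [6, 9, 12]
Visit 6 → queue [9, 12]
Visit 9 → queue [12]
Visit 12 → queue []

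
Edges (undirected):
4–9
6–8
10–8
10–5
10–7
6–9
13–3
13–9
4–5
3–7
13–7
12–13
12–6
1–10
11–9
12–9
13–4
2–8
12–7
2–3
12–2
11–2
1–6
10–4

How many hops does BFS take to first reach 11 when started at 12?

Level 0: 12
Level 1: 2, 6, 7, 9, 13
Level 2: 1, 3, 4, 8, 10, 11
Level 3: 5
11 first appears at level 2.

2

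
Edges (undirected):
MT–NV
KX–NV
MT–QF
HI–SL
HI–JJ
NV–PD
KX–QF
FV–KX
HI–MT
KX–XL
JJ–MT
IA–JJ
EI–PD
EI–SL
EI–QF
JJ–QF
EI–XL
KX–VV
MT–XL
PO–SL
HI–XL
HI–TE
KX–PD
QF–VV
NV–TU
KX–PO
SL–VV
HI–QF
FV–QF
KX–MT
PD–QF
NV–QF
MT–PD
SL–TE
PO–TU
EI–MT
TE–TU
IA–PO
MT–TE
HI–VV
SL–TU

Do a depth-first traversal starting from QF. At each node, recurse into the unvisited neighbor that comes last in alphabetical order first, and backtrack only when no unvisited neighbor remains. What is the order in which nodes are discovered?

Visit QF
QF → VV
VV → SL
SL → TU
TU → TE
TE → MT
MT → XL
XL → KX
KX → PO
PO → IA
IA → JJ
JJ → HI
KX → PD
PD → NV
PD → EI
KX → FV

QF, VV, SL, TU, TE, MT, XL, KX, PO, IA, JJ, HI, PD, NV, EI, FV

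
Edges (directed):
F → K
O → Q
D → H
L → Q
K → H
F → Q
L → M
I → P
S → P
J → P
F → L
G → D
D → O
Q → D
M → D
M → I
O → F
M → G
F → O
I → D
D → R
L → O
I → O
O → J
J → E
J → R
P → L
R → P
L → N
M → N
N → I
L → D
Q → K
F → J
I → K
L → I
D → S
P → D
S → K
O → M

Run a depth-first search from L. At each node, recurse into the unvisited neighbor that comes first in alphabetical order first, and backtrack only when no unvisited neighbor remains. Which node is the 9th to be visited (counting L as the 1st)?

R

Visit L
L → D
D → H
D → O
O → F
F → J
J → E
J → P
J → R
F → K
F → Q
O → M
M → G
M → I
M → N
D → S

Visit order: L, D, H, O, F, J, E, P, R, K, Q, M, G, I, N, S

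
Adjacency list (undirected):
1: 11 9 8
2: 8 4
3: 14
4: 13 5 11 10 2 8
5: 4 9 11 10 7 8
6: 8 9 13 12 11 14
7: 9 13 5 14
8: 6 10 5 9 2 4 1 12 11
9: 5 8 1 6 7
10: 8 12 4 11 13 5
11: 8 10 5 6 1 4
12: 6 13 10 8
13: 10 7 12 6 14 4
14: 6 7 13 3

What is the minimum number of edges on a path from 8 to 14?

2

Level 0: 8
Level 1: 1, 2, 4, 5, 6, 9, 10, 11, 12
Level 2: 7, 13, 14
Level 3: 3
14 first appears at level 2.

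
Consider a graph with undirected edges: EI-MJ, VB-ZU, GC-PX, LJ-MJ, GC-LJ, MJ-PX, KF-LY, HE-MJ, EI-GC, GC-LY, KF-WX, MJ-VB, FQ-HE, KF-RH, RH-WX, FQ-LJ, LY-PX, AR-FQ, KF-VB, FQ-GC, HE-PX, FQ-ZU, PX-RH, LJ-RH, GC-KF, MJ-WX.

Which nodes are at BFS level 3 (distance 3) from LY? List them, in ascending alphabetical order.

Level 0: LY
Level 1: GC, KF, PX
Level 2: EI, FQ, HE, LJ, MJ, RH, VB, WX
Level 3: AR, ZU

AR, ZU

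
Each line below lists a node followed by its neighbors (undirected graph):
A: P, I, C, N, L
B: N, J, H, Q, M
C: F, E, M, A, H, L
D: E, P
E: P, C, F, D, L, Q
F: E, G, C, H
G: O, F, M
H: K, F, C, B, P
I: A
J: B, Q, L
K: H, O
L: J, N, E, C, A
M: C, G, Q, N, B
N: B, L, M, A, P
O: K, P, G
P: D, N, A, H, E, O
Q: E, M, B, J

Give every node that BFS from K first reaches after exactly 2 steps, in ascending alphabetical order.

B, C, F, G, P

Level 0: K
Level 1: H, O
Level 2: B, C, F, G, P
Level 3: A, D, E, J, L, M, N, Q
Level 4: I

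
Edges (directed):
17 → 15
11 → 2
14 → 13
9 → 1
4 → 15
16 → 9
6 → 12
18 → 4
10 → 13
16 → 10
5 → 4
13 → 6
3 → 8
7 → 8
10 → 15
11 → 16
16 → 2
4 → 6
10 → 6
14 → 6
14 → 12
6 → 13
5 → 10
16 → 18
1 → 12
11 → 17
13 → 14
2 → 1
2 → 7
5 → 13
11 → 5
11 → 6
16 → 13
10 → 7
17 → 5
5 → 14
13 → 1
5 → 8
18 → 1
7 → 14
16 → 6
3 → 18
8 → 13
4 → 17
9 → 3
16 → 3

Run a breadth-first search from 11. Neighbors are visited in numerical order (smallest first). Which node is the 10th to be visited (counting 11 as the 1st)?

8

Visit 11; enqueue 2, 5, 6, 16, 17 → queue [2, 5, 6, 16, 17]
Visit 2; enqueue 1, 7 → queue [5, 6, 16, 17, 1, 7]
Visit 5; enqueue 4, 8, 10, 13, 14 → queue [6, 16, 17, 1, 7, 4, 8, 10, 13, 14]
Visit 6; enqueue 12 → queue [16, 17, 1, 7, 4, 8, 10, 13, 14, 12]
Visit 16; enqueue 3, 9, 18 → queue [17, 1, 7, 4, 8, 10, 13, 14, 12, 3, 9, 18]
Visit 17; enqueue 15 → queue [1, 7, 4, 8, 10, 13, 14, 12, 3, 9, 18, 15]
Visit 1 → queue [7, 4, 8, 10, 13, 14, 12, 3, 9, 18, 15]
Visit 7 → queue [4, 8, 10, 13, 14, 12, 3, 9, 18, 15]
Visit 4 → queue [8, 10, 13, 14, 12, 3, 9, 18, 15]
Visit 8 → queue [10, 13, 14, 12, 3, 9, 18, 15]
Visit 10 → queue [13, 14, 12, 3, 9, 18, 15]
Visit 13 → queue [14, 12, 3, 9, 18, 15]
Visit 14 → queue [12, 3, 9, 18, 15]
Visit 12 → queue [3, 9, 18, 15]
Visit 3 → queue [9, 18, 15]
Visit 9 → queue [18, 15]
Visit 18 → queue [15]
Visit 15 → queue []

Visit order: 11, 2, 5, 6, 16, 17, 1, 7, 4, 8, 10, 13, 14, 12, 3, 9, 18, 15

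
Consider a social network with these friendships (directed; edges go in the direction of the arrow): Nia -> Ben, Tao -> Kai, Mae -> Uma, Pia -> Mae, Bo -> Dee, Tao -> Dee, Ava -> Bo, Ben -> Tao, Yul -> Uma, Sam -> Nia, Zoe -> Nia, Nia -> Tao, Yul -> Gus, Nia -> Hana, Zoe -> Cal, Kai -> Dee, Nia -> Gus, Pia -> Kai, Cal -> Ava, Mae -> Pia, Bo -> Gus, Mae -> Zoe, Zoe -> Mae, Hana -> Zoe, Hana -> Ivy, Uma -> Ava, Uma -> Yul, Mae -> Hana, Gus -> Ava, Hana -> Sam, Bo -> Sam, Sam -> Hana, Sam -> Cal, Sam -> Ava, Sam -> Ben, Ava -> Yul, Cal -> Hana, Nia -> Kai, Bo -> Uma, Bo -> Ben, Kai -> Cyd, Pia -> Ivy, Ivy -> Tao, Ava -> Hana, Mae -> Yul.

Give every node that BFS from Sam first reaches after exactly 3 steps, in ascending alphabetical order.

Cyd, Dee, Mae, Uma

Level 0: Sam
Level 1: Ava, Ben, Cal, Hana, Nia
Level 2: Bo, Gus, Ivy, Kai, Tao, Yul, Zoe
Level 3: Cyd, Dee, Mae, Uma
Level 4: Pia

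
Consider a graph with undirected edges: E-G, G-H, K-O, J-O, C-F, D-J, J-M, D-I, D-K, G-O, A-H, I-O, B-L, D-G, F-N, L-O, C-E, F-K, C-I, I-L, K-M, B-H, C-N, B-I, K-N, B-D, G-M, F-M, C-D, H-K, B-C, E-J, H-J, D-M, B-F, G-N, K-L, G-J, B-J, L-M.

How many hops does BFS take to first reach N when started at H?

2

Level 0: H
Level 1: A, B, G, J, K
Level 2: C, D, E, F, I, L, M, N, O
N first appears at level 2.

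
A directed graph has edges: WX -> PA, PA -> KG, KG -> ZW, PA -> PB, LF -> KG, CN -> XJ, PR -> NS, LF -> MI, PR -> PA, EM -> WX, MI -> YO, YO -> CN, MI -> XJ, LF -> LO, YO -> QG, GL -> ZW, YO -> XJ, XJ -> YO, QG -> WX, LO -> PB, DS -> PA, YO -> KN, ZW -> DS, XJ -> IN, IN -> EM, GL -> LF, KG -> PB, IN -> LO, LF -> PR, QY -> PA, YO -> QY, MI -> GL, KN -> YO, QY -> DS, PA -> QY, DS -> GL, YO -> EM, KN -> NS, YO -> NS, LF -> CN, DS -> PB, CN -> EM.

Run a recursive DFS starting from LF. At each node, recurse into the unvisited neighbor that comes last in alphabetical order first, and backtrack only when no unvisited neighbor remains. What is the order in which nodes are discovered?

Visit LF
LF → PR
PR → PA
PA → QY
QY → DS
DS → PB
DS → GL
GL → ZW
PA → KG
PR → NS
LF → MI
MI → YO
YO → XJ
XJ → IN
IN → LO
IN → EM
EM → WX
YO → QG
YO → KN
YO → CN

LF, PR, PA, QY, DS, PB, GL, ZW, KG, NS, MI, YO, XJ, IN, LO, EM, WX, QG, KN, CN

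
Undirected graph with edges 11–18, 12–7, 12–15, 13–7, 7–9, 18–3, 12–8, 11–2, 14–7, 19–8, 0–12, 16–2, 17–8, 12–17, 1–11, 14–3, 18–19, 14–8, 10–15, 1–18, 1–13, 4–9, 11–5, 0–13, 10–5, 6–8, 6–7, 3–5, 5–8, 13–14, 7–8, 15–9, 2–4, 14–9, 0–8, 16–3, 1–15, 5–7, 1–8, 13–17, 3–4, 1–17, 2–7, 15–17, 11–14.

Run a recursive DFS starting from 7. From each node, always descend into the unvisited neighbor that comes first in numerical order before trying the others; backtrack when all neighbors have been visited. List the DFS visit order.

Visit 7
7 → 2
2 → 4
4 → 3
3 → 5
5 → 8
8 → 0
0 → 12
12 → 15
15 → 1
1 → 11
11 → 14
14 → 9
14 → 13
13 → 17
11 → 18
18 → 19
15 → 10
8 → 6
3 → 16

7 2 4 3 5 8 0 12 15 1 11 14 9 13 17 18 19 10 6 16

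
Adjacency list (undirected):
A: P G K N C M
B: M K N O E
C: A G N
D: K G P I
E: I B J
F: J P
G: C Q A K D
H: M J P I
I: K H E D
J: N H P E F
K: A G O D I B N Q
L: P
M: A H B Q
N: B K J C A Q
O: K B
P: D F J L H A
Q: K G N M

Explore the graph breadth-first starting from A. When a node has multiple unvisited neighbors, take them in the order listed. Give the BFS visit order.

A, P, G, K, N, C, M, D, F, J, L, H, Q, O, I, B, E

Visit A; enqueue P, G, K, N, C, M → queue [P, G, K, N, C, M]
Visit P; enqueue D, F, J, L, H → queue [G, K, N, C, M, D, F, J, L, H]
Visit G; enqueue Q → queue [K, N, C, M, D, F, J, L, H, Q]
Visit K; enqueue O, I, B → queue [N, C, M, D, F, J, L, H, Q, O, I, B]
Visit N → queue [C, M, D, F, J, L, H, Q, O, I, B]
Visit C → queue [M, D, F, J, L, H, Q, O, I, B]
Visit M → queue [D, F, J, L, H, Q, O, I, B]
Visit D → queue [F, J, L, H, Q, O, I, B]
Visit F → queue [J, L, H, Q, O, I, B]
Visit J; enqueue E → queue [L, H, Q, O, I, B, E]
Visit L → queue [H, Q, O, I, B, E]
Visit H → queue [Q, O, I, B, E]
Visit Q → queue [O, I, B, E]
Visit O → queue [I, B, E]
Visit I → queue [B, E]
Visit B → queue [E]
Visit E → queue []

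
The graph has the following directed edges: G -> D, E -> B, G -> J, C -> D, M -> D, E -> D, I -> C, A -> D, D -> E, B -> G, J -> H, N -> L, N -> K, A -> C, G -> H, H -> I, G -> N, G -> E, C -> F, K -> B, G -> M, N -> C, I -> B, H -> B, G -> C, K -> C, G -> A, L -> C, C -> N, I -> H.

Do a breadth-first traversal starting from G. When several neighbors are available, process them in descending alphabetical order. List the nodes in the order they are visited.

Visit G; enqueue N, M, J, H, E, D, C, A → queue [N, M, J, H, E, D, C, A]
Visit N; enqueue L, K → queue [M, J, H, E, D, C, A, L, K]
Visit M → queue [J, H, E, D, C, A, L, K]
Visit J → queue [H, E, D, C, A, L, K]
Visit H; enqueue I, B → queue [E, D, C, A, L, K, I, B]
Visit E → queue [D, C, A, L, K, I, B]
Visit D → queue [C, A, L, K, I, B]
Visit C; enqueue F → queue [A, L, K, I, B, F]
Visit A → queue [L, K, I, B, F]
Visit L → queue [K, I, B, F]
Visit K → queue [I, B, F]
Visit I → queue [B, F]
Visit B → queue [F]
Visit F → queue []

G, N, M, J, H, E, D, C, A, L, K, I, B, F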